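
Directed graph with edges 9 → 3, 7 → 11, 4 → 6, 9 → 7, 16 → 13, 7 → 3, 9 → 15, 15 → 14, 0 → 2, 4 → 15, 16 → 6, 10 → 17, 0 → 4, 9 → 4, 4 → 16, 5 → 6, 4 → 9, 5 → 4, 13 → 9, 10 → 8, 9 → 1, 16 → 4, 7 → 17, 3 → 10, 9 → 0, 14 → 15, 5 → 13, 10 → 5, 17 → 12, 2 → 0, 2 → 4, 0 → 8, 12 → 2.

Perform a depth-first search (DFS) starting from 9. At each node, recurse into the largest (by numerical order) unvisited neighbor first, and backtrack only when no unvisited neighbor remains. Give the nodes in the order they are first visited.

Visit 9
9 → 15
15 → 14
9 → 7
7 → 17
17 → 12
12 → 2
2 → 4
4 → 16
16 → 13
16 → 6
2 → 0
0 → 8
7 → 11
7 → 3
3 → 10
10 → 5
9 → 1

9 15 14 7 17 12 2 4 16 13 6 0 8 11 3 10 5 1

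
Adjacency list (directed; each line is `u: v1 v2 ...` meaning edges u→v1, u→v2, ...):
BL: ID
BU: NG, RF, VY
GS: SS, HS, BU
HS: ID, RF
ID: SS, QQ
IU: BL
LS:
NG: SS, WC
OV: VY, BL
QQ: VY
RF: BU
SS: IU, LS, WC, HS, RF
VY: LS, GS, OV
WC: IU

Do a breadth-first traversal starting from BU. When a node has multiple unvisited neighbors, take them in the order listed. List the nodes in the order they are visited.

Visit BU; enqueue NG, RF, VY → queue [NG, RF, VY]
Visit NG; enqueue SS, WC → queue [RF, VY, SS, WC]
Visit RF → queue [VY, SS, WC]
Visit VY; enqueue LS, GS, OV → queue [SS, WC, LS, GS, OV]
Visit SS; enqueue IU, HS → queue [WC, LS, GS, OV, IU, HS]
Visit WC → queue [LS, GS, OV, IU, HS]
Visit LS → queue [GS, OV, IU, HS]
Visit GS → queue [OV, IU, HS]
Visit OV; enqueue BL → queue [IU, HS, BL]
Visit IU → queue [HS, BL]
Visit HS; enqueue ID → queue [BL, ID]
Visit BL → queue [ID]
Visit ID; enqueue QQ → queue [QQ]
Visit QQ → queue []

BU -> NG -> RF -> VY -> SS -> WC -> LS -> GS -> OV -> IU -> HS -> BL -> ID -> QQ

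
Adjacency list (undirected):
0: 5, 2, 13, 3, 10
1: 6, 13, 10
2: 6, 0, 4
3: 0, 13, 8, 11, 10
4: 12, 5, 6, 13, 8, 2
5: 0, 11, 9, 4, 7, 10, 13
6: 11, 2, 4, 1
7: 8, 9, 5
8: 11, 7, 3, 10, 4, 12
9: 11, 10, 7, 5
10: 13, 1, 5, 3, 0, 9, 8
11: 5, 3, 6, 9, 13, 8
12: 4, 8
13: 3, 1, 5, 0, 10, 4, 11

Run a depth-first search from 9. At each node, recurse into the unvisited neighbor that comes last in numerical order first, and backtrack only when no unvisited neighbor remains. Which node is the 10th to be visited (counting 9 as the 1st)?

Visit 9
9 → 11
11 → 13
13 → 10
10 → 8
8 → 12
12 → 4
4 → 6
6 → 2
2 → 0
0 → 5
5 → 7
0 → 3
6 → 1

Visit order: 9, 11, 13, 10, 8, 12, 4, 6, 2, 0, 5, 7, 3, 1

0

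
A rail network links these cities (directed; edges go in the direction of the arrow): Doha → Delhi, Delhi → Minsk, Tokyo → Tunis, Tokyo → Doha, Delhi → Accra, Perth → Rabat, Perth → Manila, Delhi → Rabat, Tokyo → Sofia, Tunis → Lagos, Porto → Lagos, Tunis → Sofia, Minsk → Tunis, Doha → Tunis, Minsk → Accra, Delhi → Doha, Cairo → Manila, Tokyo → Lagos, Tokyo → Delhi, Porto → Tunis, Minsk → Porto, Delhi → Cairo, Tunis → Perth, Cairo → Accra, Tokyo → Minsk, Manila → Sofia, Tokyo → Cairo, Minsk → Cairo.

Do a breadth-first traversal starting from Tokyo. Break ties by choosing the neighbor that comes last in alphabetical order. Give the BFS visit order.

Tokyo -> Tunis -> Sofia -> Minsk -> Lagos -> Doha -> Delhi -> Cairo -> Perth -> Porto -> Accra -> Rabat -> Manila

Visit Tokyo; enqueue Tunis, Sofia, Minsk, Lagos, Doha, Delhi, Cairo → queue [Tunis, Sofia, Minsk, Lagos, Doha, Delhi, Cairo]
Visit Tunis; enqueue Perth → queue [Sofia, Minsk, Lagos, Doha, Delhi, Cairo, Perth]
Visit Sofia → queue [Minsk, Lagos, Doha, Delhi, Cairo, Perth]
Visit Minsk; enqueue Porto, Accra → queue [Lagos, Doha, Delhi, Cairo, Perth, Porto, Accra]
Visit Lagos → queue [Doha, Delhi, Cairo, Perth, Porto, Accra]
Visit Doha → queue [Delhi, Cairo, Perth, Porto, Accra]
Visit Delhi; enqueue Rabat → queue [Cairo, Perth, Porto, Accra, Rabat]
Visit Cairo; enqueue Manila → queue [Perth, Porto, Accra, Rabat, Manila]
Visit Perth → queue [Porto, Accra, Rabat, Manila]
Visit Porto → queue [Accra, Rabat, Manila]
Visit Accra → queue [Rabat, Manila]
Visit Rabat → queue [Manila]
Visit Manila → queue []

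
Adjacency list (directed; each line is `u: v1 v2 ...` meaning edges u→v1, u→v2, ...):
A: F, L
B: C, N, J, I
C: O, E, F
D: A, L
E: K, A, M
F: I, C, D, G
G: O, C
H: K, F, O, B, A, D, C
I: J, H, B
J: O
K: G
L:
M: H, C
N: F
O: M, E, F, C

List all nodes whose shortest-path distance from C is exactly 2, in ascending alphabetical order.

Level 0: C
Level 1: E, F, O
Level 2: A, D, G, I, K, M
Level 3: B, H, J, L
Level 4: N

A, D, G, I, K, M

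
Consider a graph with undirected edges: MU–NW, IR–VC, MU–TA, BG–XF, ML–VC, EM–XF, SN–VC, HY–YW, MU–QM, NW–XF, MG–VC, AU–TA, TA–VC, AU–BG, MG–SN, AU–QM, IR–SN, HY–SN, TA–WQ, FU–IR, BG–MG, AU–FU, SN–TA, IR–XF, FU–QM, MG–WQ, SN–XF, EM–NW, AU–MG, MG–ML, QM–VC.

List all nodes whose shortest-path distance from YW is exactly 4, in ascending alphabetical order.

AU, BG, EM, FU, ML, MU, NW, QM, WQ

Level 0: YW
Level 1: HY
Level 2: SN
Level 3: IR, MG, TA, VC, XF
Level 4: AU, BG, EM, FU, ML, MU, NW, QM, WQ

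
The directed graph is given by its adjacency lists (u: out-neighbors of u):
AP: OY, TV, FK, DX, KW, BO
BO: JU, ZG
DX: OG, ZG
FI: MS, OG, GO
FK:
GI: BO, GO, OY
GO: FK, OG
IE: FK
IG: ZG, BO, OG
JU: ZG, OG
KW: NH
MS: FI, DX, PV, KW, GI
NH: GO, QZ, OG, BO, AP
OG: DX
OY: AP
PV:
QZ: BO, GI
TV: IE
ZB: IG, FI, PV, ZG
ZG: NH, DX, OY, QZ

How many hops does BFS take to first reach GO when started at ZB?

2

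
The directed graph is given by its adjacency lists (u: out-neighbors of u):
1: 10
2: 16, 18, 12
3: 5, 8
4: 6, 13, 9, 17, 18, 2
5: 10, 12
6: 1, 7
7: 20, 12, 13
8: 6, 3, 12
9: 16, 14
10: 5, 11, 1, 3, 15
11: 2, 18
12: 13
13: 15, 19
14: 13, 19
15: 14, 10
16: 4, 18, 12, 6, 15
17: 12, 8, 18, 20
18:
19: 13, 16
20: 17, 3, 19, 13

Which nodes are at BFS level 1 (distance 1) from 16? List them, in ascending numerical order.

4, 6, 12, 15, 18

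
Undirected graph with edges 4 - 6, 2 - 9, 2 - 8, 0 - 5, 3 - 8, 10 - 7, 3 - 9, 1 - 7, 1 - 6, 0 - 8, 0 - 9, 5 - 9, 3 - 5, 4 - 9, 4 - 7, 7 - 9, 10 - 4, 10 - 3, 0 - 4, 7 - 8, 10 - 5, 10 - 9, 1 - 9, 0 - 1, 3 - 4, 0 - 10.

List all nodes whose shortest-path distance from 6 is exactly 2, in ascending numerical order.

0, 3, 7, 9, 10

Level 0: 6
Level 1: 1, 4
Level 2: 0, 3, 7, 9, 10
Level 3: 2, 5, 8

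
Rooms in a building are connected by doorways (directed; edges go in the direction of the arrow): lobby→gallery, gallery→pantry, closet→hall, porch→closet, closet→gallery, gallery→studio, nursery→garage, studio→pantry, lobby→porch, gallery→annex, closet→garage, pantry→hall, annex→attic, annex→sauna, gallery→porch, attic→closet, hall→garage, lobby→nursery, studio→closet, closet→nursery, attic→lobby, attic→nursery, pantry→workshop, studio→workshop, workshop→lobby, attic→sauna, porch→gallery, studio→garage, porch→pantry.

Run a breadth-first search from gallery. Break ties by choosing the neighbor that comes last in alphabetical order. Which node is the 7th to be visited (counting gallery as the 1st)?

Visit gallery; enqueue studio, porch, pantry, annex → queue [studio, porch, pantry, annex]
Visit studio; enqueue workshop, garage, closet → queue [porch, pantry, annex, workshop, garage, closet]
Visit porch → queue [pantry, annex, workshop, garage, closet]
Visit pantry; enqueue hall → queue [annex, workshop, garage, closet, hall]
Visit annex; enqueue sauna, attic → queue [workshop, garage, closet, hall, sauna, attic]
Visit workshop; enqueue lobby → queue [garage, closet, hall, sauna, attic, lobby]
Visit garage → queue [closet, hall, sauna, attic, lobby]
Visit closet; enqueue nursery → queue [hall, sauna, attic, lobby, nursery]
Visit hall → queue [sauna, attic, lobby, nursery]
Visit sauna → queue [attic, lobby, nursery]
Visit attic → queue [lobby, nursery]
Visit lobby → queue [nursery]
Visit nursery → queue []

Visit order: gallery, studio, porch, pantry, annex, workshop, garage, closet, hall, sauna, attic, lobby, nursery

garage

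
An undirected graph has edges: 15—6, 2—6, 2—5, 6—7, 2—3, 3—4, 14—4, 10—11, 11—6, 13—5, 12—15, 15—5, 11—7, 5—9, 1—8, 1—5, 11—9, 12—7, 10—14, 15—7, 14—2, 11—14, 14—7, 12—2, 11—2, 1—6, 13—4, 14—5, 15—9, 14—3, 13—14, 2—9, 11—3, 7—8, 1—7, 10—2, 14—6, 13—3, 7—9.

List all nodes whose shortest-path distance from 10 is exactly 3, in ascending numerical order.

1, 8, 15

Level 0: 10
Level 1: 2, 11, 14
Level 2: 3, 4, 5, 6, 7, 9, 12, 13
Level 3: 1, 8, 15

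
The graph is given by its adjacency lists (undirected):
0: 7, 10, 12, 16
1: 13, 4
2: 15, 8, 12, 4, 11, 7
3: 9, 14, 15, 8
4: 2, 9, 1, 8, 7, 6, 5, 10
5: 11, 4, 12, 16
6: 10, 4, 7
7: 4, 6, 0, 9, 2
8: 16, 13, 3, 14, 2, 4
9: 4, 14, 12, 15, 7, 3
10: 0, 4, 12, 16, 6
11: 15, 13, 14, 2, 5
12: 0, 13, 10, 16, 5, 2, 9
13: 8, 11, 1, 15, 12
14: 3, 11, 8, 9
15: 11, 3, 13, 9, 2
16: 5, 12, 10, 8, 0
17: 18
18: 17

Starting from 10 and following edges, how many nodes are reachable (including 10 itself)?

BFS from 10 visits: 10, 0, 4, 6, 12, 16, 7, 1, 2, 5, 8, 9, 13, 11, 15, 3, 14
Reachable nodes: 17 of 19 total.

17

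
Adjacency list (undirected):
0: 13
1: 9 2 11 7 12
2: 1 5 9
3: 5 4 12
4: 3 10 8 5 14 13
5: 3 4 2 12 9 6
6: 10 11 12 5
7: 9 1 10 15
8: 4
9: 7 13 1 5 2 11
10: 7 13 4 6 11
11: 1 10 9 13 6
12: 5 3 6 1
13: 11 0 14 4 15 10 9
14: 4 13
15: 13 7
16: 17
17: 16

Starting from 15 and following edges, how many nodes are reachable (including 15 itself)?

16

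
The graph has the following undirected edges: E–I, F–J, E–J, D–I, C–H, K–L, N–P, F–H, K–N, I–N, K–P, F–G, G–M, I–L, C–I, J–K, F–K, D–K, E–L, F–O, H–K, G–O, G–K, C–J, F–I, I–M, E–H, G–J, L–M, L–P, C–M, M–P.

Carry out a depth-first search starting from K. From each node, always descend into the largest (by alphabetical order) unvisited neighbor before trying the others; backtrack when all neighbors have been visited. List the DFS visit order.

K, P, N, I, M, L, E, J, G, O, F, H, C, D

Visit K
K → P
P → N
N → I
I → M
M → L
L → E
E → J
J → G
G → O
O → F
F → H
H → C
I → D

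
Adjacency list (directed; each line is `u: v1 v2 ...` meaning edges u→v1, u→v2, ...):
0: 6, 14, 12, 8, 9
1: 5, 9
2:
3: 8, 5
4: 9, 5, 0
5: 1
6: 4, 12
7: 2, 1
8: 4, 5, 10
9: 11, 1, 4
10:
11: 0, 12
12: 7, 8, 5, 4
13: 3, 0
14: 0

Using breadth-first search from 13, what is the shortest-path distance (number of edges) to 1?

Level 0: 13
Level 1: 0, 3
Level 2: 5, 6, 8, 9, 12, 14
Level 3: 1, 4, 7, 10, 11
Level 4: 2
1 first appears at level 3.

3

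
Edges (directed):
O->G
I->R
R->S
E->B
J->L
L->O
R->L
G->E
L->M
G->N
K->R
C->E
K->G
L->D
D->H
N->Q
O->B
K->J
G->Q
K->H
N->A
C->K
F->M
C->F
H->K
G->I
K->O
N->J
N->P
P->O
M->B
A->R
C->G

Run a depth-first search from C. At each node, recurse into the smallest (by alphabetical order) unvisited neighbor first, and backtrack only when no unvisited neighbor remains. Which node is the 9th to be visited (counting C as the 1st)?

Visit C
C → E
E → B
C → F
F → M
C → G
G → I
I → R
R → L
L → D
D → H
H → K
K → J
K → O
R → S
G → N
N → A
N → P
N → Q

Visit order: C, E, B, F, M, G, I, R, L, D, H, K, J, O, S, N, A, P, Q

L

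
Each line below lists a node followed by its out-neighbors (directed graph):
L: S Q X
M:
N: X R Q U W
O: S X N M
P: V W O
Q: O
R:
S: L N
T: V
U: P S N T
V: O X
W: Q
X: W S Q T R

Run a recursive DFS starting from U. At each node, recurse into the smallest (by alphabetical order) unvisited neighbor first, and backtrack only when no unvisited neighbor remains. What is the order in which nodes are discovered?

U, N, Q, O, M, S, L, X, R, T, V, W, P

Visit U
U → N
N → Q
Q → O
O → M
O → S
S → L
L → X
X → R
X → T
T → V
X → W
U → P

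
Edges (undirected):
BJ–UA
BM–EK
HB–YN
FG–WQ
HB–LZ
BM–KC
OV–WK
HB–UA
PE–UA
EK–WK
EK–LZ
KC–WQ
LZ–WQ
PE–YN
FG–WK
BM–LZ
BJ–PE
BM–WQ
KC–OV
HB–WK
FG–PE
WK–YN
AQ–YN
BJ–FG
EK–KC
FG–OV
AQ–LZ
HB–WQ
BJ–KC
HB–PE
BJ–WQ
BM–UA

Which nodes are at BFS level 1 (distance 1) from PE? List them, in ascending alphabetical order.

BJ, FG, HB, UA, YN

Level 0: PE
Level 1: BJ, FG, HB, UA, YN
Level 2: AQ, BM, KC, LZ, OV, WK, WQ
Level 3: EK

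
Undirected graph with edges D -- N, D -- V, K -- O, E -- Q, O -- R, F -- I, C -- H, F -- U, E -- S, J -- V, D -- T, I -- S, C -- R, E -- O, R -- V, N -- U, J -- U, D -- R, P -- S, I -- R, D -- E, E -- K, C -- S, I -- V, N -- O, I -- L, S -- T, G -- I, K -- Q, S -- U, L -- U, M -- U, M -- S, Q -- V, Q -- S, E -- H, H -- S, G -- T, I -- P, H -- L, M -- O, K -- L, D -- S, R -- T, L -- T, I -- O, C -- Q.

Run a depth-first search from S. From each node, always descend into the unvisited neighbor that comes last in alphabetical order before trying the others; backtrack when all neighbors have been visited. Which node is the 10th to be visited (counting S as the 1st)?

Visit S
S → U
U → N
N → O
O → R
R → V
V → Q
Q → K
K → L
L → T
T → G
G → I
I → P
I → F
T → D
D → E
E → H
H → C
V → J
O → M

Visit order: S, U, N, O, R, V, Q, K, L, T, G, I, P, F, D, E, H, C, J, M

T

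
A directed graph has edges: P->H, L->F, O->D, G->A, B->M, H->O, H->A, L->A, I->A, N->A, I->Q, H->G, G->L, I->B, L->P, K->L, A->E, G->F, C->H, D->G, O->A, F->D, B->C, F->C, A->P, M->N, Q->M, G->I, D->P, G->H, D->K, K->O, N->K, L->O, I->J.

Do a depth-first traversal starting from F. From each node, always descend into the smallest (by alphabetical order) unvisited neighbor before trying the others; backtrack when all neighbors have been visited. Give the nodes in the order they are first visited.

F -> C -> H -> A -> E -> P -> G -> I -> B -> M -> N -> K -> L -> O -> D -> J -> Q

Visit F
F → C
C → H
H → A
A → E
A → P
H → G
G → I
I → B
B → M
M → N
N → K
K → L
L → O
O → D
I → J
I → Q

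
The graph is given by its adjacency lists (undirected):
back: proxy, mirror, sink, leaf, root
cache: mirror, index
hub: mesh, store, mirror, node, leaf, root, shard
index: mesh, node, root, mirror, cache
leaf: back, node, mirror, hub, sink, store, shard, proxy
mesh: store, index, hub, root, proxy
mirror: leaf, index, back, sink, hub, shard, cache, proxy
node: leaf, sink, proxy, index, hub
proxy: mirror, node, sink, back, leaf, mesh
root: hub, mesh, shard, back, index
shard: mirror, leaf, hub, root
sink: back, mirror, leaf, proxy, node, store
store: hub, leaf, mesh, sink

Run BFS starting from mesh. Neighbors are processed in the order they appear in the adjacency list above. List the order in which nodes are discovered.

Visit mesh; enqueue store, index, hub, root, proxy → queue [store, index, hub, root, proxy]
Visit store; enqueue leaf, sink → queue [index, hub, root, proxy, leaf, sink]
Visit index; enqueue node, mirror, cache → queue [hub, root, proxy, leaf, sink, node, mirror, cache]
Visit hub; enqueue shard → queue [root, proxy, leaf, sink, node, mirror, cache, shard]
Visit root; enqueue back → queue [proxy, leaf, sink, node, mirror, cache, shard, back]
Visit proxy → queue [leaf, sink, node, mirror, cache, shard, back]
Visit leaf → queue [sink, node, mirror, cache, shard, back]
Visit sink → queue [node, mirror, cache, shard, back]
Visit node → queue [mirror, cache, shard, back]
Visit mirror → queue [cache, shard, back]
Visit cache → queue [shard, back]
Visit shard → queue [back]
Visit back → queue []

mesh -> store -> index -> hub -> root -> proxy -> leaf -> sink -> node -> mirror -> cache -> shard -> back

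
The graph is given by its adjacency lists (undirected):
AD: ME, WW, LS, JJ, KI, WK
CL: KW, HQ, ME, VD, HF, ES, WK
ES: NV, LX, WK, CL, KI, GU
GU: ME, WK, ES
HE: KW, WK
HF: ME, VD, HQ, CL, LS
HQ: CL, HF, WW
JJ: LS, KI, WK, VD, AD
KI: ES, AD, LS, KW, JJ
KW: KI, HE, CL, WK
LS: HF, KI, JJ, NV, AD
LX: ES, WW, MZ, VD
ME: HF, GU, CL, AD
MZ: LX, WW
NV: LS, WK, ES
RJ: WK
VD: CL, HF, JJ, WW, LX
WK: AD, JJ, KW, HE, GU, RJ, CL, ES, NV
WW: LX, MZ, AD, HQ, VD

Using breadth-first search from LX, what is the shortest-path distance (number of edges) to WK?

2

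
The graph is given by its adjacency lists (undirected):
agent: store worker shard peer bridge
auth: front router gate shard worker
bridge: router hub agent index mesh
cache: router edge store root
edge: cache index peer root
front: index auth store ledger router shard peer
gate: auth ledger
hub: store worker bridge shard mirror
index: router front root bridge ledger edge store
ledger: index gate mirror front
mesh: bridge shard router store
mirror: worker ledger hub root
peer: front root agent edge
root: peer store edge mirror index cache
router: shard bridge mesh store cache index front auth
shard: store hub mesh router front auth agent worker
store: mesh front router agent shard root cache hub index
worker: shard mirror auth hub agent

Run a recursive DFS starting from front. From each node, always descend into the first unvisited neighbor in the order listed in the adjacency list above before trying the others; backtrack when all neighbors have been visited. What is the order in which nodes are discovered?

Visit front
front → index
index → router
router → shard
shard → store
store → mesh
mesh → bridge
bridge → hub
hub → worker
worker → mirror
mirror → ledger
ledger → gate
gate → auth
mirror → root
root → peer
peer → agent
peer → edge
edge → cache

front -> index -> router -> shard -> store -> mesh -> bridge -> hub -> worker -> mirror -> ledger -> gate -> auth -> root -> peer -> agent -> edge -> cache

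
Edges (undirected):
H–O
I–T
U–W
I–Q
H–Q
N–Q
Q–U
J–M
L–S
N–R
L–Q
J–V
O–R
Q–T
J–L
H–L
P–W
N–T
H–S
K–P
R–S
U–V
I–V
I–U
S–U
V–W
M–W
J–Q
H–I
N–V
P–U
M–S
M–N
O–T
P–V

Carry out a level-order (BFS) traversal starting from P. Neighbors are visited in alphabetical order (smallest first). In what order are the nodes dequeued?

P -> K -> U -> V -> W -> I -> Q -> S -> J -> N -> M -> H -> T -> L -> R -> O

Visit P; enqueue K, U, V, W → queue [K, U, V, W]
Visit K → queue [U, V, W]
Visit U; enqueue I, Q, S → queue [V, W, I, Q, S]
Visit V; enqueue J, N → queue [W, I, Q, S, J, N]
Visit W; enqueue M → queue [I, Q, S, J, N, M]
Visit I; enqueue H, T → queue [Q, S, J, N, M, H, T]
Visit Q; enqueue L → queue [S, J, N, M, H, T, L]
Visit S; enqueue R → queue [J, N, M, H, T, L, R]
Visit J → queue [N, M, H, T, L, R]
Visit N → queue [M, H, T, L, R]
Visit M → queue [H, T, L, R]
Visit H; enqueue O → queue [T, L, R, O]
Visit T → queue [L, R, O]
Visit L → queue [R, O]
Visit R → queue [O]
Visit O → queue []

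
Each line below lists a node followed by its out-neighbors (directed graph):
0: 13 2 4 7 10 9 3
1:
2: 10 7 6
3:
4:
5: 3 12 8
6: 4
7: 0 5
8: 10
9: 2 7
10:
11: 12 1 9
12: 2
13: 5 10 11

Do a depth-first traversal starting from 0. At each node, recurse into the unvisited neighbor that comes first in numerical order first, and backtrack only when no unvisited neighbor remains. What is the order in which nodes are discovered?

0 → 2 → 6 → 4 → 7 → 5 → 3 → 8 → 10 → 12 → 9 → 13 → 11 → 1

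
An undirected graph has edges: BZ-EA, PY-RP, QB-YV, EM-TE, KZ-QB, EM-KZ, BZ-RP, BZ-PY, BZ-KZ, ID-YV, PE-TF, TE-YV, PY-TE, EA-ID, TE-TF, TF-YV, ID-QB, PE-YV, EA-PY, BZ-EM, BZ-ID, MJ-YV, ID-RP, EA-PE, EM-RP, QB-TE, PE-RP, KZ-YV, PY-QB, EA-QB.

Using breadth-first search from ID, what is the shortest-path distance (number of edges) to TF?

2

Level 0: ID
Level 1: BZ, EA, QB, RP, YV
Level 2: EM, KZ, MJ, PE, PY, TE, TF
TF first appears at level 2.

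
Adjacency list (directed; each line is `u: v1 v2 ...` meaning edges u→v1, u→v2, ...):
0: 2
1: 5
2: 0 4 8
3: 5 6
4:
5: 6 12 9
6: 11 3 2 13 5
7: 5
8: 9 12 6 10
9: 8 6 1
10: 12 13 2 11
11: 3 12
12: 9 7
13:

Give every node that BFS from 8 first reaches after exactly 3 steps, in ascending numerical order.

Level 0: 8
Level 1: 6, 9, 10, 12
Level 2: 1, 2, 3, 5, 7, 11, 13
Level 3: 0, 4

0, 4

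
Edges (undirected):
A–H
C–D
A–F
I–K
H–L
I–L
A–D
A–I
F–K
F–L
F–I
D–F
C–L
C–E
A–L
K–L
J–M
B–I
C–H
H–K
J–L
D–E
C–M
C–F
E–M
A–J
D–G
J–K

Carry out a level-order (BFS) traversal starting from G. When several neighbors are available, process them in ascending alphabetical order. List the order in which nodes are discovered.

G, D, A, C, E, F, H, I, J, L, M, K, B

Visit G; enqueue D → queue [D]
Visit D; enqueue A, C, E, F → queue [A, C, E, F]
Visit A; enqueue H, I, J, L → queue [C, E, F, H, I, J, L]
Visit C; enqueue M → queue [E, F, H, I, J, L, M]
Visit E → queue [F, H, I, J, L, M]
Visit F; enqueue K → queue [H, I, J, L, M, K]
Visit H → queue [I, J, L, M, K]
Visit I; enqueue B → queue [J, L, M, K, B]
Visit J → queue [L, M, K, B]
Visit L → queue [M, K, B]
Visit M → queue [K, B]
Visit K → queue [B]
Visit B → queue []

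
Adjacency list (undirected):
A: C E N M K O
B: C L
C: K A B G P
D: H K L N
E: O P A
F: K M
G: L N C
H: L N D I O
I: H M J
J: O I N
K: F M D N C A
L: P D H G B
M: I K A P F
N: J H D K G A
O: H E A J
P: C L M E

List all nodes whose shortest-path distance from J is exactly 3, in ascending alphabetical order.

C, F, L, P

Level 0: J
Level 1: I, N, O
Level 2: A, D, E, G, H, K, M
Level 3: C, F, L, P
Level 4: B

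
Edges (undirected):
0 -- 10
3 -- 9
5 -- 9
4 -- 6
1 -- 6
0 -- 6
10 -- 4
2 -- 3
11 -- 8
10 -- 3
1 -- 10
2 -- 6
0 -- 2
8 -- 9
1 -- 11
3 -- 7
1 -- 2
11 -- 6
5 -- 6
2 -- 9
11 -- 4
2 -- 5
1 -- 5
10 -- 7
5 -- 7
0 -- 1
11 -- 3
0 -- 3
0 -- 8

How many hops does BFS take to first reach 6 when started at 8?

Level 0: 8
Level 1: 0, 9, 11
Level 2: 1, 2, 3, 4, 5, 6, 10
Level 3: 7
6 first appears at level 2.

2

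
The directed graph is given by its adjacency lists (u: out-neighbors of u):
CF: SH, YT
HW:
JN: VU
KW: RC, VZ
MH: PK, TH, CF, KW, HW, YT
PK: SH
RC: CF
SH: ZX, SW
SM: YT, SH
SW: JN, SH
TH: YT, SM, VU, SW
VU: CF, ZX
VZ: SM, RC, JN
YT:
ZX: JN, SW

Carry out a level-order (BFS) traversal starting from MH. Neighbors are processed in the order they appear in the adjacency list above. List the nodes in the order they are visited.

Visit MH; enqueue PK, TH, CF, KW, HW, YT → queue [PK, TH, CF, KW, HW, YT]
Visit PK; enqueue SH → queue [TH, CF, KW, HW, YT, SH]
Visit TH; enqueue SM, VU, SW → queue [CF, KW, HW, YT, SH, SM, VU, SW]
Visit CF → queue [KW, HW, YT, SH, SM, VU, SW]
Visit KW; enqueue RC, VZ → queue [HW, YT, SH, SM, VU, SW, RC, VZ]
Visit HW → queue [YT, SH, SM, VU, SW, RC, VZ]
Visit YT → queue [SH, SM, VU, SW, RC, VZ]
Visit SH; enqueue ZX → queue [SM, VU, SW, RC, VZ, ZX]
Visit SM → queue [VU, SW, RC, VZ, ZX]
Visit VU → queue [SW, RC, VZ, ZX]
Visit SW; enqueue JN → queue [RC, VZ, ZX, JN]
Visit RC → queue [VZ, ZX, JN]
Visit VZ → queue [ZX, JN]
Visit ZX → queue [JN]
Visit JN → queue []

MH PK TH CF KW HW YT SH SM VU SW RC VZ ZX JN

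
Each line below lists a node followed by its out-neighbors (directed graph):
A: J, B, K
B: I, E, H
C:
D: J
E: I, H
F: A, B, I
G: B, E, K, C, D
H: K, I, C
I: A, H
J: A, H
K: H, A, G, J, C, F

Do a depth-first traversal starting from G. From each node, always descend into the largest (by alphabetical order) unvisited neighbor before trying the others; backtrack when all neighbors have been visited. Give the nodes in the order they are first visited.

G -> K -> J -> H -> I -> A -> B -> E -> C -> F -> D

Visit G
G → K
K → J
J → H
H → I
I → A
A → B
B → E
H → C
K → F
G → D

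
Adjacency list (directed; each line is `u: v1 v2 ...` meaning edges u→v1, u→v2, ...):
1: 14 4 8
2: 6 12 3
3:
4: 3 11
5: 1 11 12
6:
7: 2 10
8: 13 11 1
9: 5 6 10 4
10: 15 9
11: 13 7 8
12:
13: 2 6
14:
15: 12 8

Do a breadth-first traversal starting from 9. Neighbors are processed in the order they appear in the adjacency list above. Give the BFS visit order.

9, 5, 6, 10, 4, 1, 11, 12, 15, 3, 14, 8, 13, 7, 2

Visit 9; enqueue 5, 6, 10, 4 → queue [5, 6, 10, 4]
Visit 5; enqueue 1, 11, 12 → queue [6, 10, 4, 1, 11, 12]
Visit 6 → queue [10, 4, 1, 11, 12]
Visit 10; enqueue 15 → queue [4, 1, 11, 12, 15]
Visit 4; enqueue 3 → queue [1, 11, 12, 15, 3]
Visit 1; enqueue 14, 8 → queue [11, 12, 15, 3, 14, 8]
Visit 11; enqueue 13, 7 → queue [12, 15, 3, 14, 8, 13, 7]
Visit 12 → queue [15, 3, 14, 8, 13, 7]
Visit 15 → queue [3, 14, 8, 13, 7]
Visit 3 → queue [14, 8, 13, 7]
Visit 14 → queue [8, 13, 7]
Visit 8 → queue [13, 7]
Visit 13; enqueue 2 → queue [7, 2]
Visit 7 → queue [2]
Visit 2 → queue []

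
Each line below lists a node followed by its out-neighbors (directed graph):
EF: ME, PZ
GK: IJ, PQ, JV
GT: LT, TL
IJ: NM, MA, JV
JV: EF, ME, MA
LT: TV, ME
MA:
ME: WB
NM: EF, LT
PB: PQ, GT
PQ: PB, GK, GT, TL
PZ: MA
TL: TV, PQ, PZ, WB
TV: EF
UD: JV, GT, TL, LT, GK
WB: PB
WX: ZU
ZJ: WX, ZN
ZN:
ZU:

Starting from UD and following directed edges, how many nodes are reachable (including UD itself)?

16

BFS from UD visits: UD, GK, GT, JV, LT, TL, IJ, PQ, EF, MA, ME, TV, PZ, WB, NM, PB
Reachable nodes: 16 of 20 total.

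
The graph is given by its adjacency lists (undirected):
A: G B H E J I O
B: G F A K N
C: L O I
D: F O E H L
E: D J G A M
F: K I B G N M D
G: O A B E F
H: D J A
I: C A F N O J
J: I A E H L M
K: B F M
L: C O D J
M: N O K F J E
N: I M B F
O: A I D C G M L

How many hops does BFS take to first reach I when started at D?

2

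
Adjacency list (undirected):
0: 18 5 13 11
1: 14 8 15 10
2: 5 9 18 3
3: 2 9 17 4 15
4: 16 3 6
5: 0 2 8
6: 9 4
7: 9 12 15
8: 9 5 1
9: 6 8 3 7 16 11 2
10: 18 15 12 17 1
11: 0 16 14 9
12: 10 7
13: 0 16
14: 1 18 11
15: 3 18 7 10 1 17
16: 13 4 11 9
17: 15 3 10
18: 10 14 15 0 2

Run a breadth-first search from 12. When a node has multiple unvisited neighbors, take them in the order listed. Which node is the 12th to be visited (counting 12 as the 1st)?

3

Visit 12; enqueue 10, 7 → queue [10, 7]
Visit 10; enqueue 18, 15, 17, 1 → queue [7, 18, 15, 17, 1]
Visit 7; enqueue 9 → queue [18, 15, 17, 1, 9]
Visit 18; enqueue 14, 0, 2 → queue [15, 17, 1, 9, 14, 0, 2]
Visit 15; enqueue 3 → queue [17, 1, 9, 14, 0, 2, 3]
Visit 17 → queue [1, 9, 14, 0, 2, 3]
Visit 1; enqueue 8 → queue [9, 14, 0, 2, 3, 8]
Visit 9; enqueue 6, 16, 11 → queue [14, 0, 2, 3, 8, 6, 16, 11]
Visit 14 → queue [0, 2, 3, 8, 6, 16, 11]
Visit 0; enqueue 5, 13 → queue [2, 3, 8, 6, 16, 11, 5, 13]
Visit 2 → queue [3, 8, 6, 16, 11, 5, 13]
Visit 3; enqueue 4 → queue [8, 6, 16, 11, 5, 13, 4]
Visit 8 → queue [6, 16, 11, 5, 13, 4]
Visit 6 → queue [16, 11, 5, 13, 4]
Visit 16 → queue [11, 5, 13, 4]
Visit 11 → queue [5, 13, 4]
Visit 5 → queue [13, 4]
Visit 13 → queue [4]
Visit 4 → queue []

Visit order: 12, 10, 7, 18, 15, 17, 1, 9, 14, 0, 2, 3, 8, 6, 16, 11, 5, 13, 4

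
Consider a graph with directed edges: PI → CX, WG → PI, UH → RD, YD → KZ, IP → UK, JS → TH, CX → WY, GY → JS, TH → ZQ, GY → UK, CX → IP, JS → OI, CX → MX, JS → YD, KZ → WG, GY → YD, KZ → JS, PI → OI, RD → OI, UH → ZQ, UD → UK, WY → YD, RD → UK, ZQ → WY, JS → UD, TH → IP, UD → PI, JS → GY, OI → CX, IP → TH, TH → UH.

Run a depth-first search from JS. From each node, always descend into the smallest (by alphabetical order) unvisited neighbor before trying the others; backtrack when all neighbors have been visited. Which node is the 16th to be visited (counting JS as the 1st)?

MX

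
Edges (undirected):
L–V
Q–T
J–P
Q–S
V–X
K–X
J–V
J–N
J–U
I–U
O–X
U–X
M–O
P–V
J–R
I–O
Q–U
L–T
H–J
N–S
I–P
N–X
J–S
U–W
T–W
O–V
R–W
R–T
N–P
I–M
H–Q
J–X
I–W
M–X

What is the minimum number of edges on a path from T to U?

2

Level 0: T
Level 1: L, Q, R, W
Level 2: H, I, J, S, U, V
Level 3: M, N, O, P, X
Level 4: K
U first appears at level 2.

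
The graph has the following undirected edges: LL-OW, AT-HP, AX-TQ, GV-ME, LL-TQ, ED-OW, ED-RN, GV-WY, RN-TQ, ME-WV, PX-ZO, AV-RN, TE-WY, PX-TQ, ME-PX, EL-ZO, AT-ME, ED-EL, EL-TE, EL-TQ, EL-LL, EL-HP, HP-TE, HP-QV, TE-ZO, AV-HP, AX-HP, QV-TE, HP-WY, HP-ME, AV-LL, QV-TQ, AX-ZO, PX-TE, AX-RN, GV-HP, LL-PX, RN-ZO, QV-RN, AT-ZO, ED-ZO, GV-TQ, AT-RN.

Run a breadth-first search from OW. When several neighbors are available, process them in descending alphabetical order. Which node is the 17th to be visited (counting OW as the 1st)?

Visit OW; enqueue LL, ED → queue [LL, ED]
Visit LL; enqueue TQ, PX, EL, AV → queue [ED, TQ, PX, EL, AV]
Visit ED; enqueue ZO, RN → queue [TQ, PX, EL, AV, ZO, RN]
Visit TQ; enqueue QV, GV, AX → queue [PX, EL, AV, ZO, RN, QV, GV, AX]
Visit PX; enqueue TE, ME → queue [EL, AV, ZO, RN, QV, GV, AX, TE, ME]
Visit EL; enqueue HP → queue [AV, ZO, RN, QV, GV, AX, TE, ME, HP]
Visit AV → queue [ZO, RN, QV, GV, AX, TE, ME, HP]
Visit ZO; enqueue AT → queue [RN, QV, GV, AX, TE, ME, HP, AT]
Visit RN → queue [QV, GV, AX, TE, ME, HP, AT]
Visit QV → queue [GV, AX, TE, ME, HP, AT]
Visit GV; enqueue WY → queue [AX, TE, ME, HP, AT, WY]
Visit AX → queue [TE, ME, HP, AT, WY]
Visit TE → queue [ME, HP, AT, WY]
Visit ME; enqueue WV → queue [HP, AT, WY, WV]
Visit HP → queue [AT, WY, WV]
Visit AT → queue [WY, WV]
Visit WY → queue [WV]
Visit WV → queue []

Visit order: OW, LL, ED, TQ, PX, EL, AV, ZO, RN, QV, GV, AX, TE, ME, HP, AT, WY, WV

WY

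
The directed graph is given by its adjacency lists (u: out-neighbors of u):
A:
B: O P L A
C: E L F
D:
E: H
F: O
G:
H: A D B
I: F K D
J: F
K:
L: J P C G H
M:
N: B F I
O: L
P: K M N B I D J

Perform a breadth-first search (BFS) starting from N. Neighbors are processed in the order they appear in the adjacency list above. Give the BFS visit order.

N B F I O P L A K D M J C G H E

Visit N; enqueue B, F, I → queue [B, F, I]
Visit B; enqueue O, P, L, A → queue [F, I, O, P, L, A]
Visit F → queue [I, O, P, L, A]
Visit I; enqueue K, D → queue [O, P, L, A, K, D]
Visit O → queue [P, L, A, K, D]
Visit P; enqueue M, J → queue [L, A, K, D, M, J]
Visit L; enqueue C, G, H → queue [A, K, D, M, J, C, G, H]
Visit A → queue [K, D, M, J, C, G, H]
Visit K → queue [D, M, J, C, G, H]
Visit D → queue [M, J, C, G, H]
Visit M → queue [J, C, G, H]
Visit J → queue [C, G, H]
Visit C; enqueue E → queue [G, H, E]
Visit G → queue [H, E]
Visit H → queue [E]
Visit E → queue []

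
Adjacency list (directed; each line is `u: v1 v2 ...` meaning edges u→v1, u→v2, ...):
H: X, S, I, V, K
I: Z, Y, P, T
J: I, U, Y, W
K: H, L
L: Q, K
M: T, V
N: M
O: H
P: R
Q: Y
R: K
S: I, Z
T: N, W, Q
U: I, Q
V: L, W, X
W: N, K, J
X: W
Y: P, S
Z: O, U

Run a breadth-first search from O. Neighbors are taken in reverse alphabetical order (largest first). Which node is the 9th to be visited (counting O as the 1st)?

L

Visit O; enqueue H → queue [H]
Visit H; enqueue X, V, S, K, I → queue [X, V, S, K, I]
Visit X; enqueue W → queue [V, S, K, I, W]
Visit V; enqueue L → queue [S, K, I, W, L]
Visit S; enqueue Z → queue [K, I, W, L, Z]
Visit K → queue [I, W, L, Z]
Visit I; enqueue Y, T, P → queue [W, L, Z, Y, T, P]
Visit W; enqueue N, J → queue [L, Z, Y, T, P, N, J]
Visit L; enqueue Q → queue [Z, Y, T, P, N, J, Q]
Visit Z; enqueue U → queue [Y, T, P, N, J, Q, U]
Visit Y → queue [T, P, N, J, Q, U]
Visit T → queue [P, N, J, Q, U]
Visit P; enqueue R → queue [N, J, Q, U, R]
Visit N; enqueue M → queue [J, Q, U, R, M]
Visit J → queue [Q, U, R, M]
Visit Q → queue [U, R, M]
Visit U → queue [R, M]
Visit R → queue [M]
Visit M → queue []

Visit order: O, H, X, V, S, K, I, W, L, Z, Y, T, P, N, J, Q, U, R, M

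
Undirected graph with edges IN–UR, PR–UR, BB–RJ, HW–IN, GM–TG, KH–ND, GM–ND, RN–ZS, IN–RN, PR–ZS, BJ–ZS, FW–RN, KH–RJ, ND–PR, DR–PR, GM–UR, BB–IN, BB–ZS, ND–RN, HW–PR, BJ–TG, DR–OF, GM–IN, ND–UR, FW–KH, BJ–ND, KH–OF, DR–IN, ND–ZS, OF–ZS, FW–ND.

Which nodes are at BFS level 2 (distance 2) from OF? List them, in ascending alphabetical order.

Level 0: OF
Level 1: DR, KH, ZS
Level 2: BB, BJ, FW, IN, ND, PR, RJ, RN
Level 3: GM, HW, TG, UR

BB, BJ, FW, IN, ND, PR, RJ, RN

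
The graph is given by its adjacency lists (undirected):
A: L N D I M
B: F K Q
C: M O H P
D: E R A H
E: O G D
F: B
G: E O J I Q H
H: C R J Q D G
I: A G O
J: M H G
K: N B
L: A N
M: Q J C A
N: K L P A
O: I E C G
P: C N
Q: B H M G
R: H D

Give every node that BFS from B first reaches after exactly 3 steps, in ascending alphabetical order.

A, C, D, E, I, J, L, O, P, R

Level 0: B
Level 1: F, K, Q
Level 2: G, H, M, N
Level 3: A, C, D, E, I, J, L, O, P, R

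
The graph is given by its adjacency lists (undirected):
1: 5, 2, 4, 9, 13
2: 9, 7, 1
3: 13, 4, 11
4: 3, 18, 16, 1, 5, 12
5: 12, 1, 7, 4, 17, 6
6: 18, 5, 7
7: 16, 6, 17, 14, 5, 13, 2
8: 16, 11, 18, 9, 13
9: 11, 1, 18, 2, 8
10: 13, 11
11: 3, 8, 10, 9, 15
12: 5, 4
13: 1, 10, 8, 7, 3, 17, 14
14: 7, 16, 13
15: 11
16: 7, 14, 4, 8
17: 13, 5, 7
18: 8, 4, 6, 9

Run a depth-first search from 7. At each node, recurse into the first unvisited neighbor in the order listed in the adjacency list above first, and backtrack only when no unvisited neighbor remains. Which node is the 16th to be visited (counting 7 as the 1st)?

10

Visit 7
7 → 16
16 → 14
14 → 13
13 → 1
1 → 5
5 → 12
12 → 4
4 → 3
3 → 11
11 → 8
8 → 18
18 → 6
18 → 9
9 → 2
11 → 10
11 → 15
5 → 17

Visit order: 7, 16, 14, 13, 1, 5, 12, 4, 3, 11, 8, 18, 6, 9, 2, 10, 15, 17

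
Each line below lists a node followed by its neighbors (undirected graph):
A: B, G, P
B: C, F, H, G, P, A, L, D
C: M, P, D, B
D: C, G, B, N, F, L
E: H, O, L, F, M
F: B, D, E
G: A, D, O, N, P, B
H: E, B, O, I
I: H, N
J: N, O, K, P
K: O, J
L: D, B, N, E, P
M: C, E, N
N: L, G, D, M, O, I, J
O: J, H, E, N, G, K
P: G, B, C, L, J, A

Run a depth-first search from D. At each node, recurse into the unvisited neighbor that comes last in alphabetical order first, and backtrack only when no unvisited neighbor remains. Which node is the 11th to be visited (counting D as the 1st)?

B

Visit D
D → N
N → O
O → K
K → J
J → P
P → L
L → E
E → M
M → C
C → B
B → H
H → I
B → G
G → A
B → F

Visit order: D, N, O, K, J, P, L, E, M, C, B, H, I, G, A, F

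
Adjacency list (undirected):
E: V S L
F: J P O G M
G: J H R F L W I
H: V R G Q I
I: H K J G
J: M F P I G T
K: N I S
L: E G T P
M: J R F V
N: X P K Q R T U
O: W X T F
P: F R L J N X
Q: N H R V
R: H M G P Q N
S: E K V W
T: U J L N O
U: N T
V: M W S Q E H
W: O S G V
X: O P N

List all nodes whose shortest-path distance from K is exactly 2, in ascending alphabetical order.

Level 0: K
Level 1: I, N, S
Level 2: E, G, H, J, P, Q, R, T, U, V, W, X
Level 3: F, L, M, O

E, G, H, J, P, Q, R, T, U, V, W, X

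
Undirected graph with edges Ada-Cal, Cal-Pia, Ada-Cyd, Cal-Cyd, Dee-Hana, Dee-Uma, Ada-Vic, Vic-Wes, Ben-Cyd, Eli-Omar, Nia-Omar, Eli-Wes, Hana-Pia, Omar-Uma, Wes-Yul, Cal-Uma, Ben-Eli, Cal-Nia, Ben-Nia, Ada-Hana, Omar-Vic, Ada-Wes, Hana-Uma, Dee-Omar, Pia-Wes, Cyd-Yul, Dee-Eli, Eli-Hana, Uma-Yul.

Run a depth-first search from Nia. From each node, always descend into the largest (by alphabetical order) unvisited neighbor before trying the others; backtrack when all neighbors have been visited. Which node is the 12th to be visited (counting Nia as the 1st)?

Visit Nia
Nia → Omar
Omar → Vic
Vic → Wes
Wes → Yul
Yul → Uma
Uma → Hana
Hana → Pia
Pia → Cal
Cal → Cyd
Cyd → Ben
Ben → Eli
Eli → Dee
Cyd → Ada

Visit order: Nia, Omar, Vic, Wes, Yul, Uma, Hana, Pia, Cal, Cyd, Ben, Eli, Dee, Ada

Eli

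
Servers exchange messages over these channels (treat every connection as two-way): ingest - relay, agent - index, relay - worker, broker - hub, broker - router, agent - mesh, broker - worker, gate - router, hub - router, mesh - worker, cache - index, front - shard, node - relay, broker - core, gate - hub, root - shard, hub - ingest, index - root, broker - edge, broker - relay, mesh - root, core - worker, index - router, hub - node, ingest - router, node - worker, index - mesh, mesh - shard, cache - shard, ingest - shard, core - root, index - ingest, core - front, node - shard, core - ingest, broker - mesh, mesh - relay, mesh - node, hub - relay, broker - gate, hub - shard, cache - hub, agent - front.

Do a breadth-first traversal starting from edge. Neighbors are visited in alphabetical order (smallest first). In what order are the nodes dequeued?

Visit edge; enqueue broker → queue [broker]
Visit broker; enqueue core, gate, hub, mesh, relay, router, worker → queue [core, gate, hub, mesh, relay, router, worker]
Visit core; enqueue front, ingest, root → queue [gate, hub, mesh, relay, router, worker, front, ingest, root]
Visit gate → queue [hub, mesh, relay, router, worker, front, ingest, root]
Visit hub; enqueue cache, node, shard → queue [mesh, relay, router, worker, front, ingest, root, cache, node, shard]
Visit mesh; enqueue agent, index → queue [relay, router, worker, front, ingest, root, cache, node, shard, agent, index]
Visit relay → queue [router, worker, front, ingest, root, cache, node, shard, agent, index]
Visit router → queue [worker, front, ingest, root, cache, node, shard, agent, index]
Visit worker → queue [front, ingest, root, cache, node, shard, agent, index]
Visit front → queue [ingest, root, cache, node, shard, agent, index]
Visit ingest → queue [root, cache, node, shard, agent, index]
Visit root → queue [cache, node, shard, agent, index]
Visit cache → queue [node, shard, agent, index]
Visit node → queue [shard, agent, index]
Visit shard → queue [agent, index]
Visit agent → queue [index]
Visit index → queue []

edge -> broker -> core -> gate -> hub -> mesh -> relay -> router -> worker -> front -> ingest -> root -> cache -> node -> shard -> agent -> index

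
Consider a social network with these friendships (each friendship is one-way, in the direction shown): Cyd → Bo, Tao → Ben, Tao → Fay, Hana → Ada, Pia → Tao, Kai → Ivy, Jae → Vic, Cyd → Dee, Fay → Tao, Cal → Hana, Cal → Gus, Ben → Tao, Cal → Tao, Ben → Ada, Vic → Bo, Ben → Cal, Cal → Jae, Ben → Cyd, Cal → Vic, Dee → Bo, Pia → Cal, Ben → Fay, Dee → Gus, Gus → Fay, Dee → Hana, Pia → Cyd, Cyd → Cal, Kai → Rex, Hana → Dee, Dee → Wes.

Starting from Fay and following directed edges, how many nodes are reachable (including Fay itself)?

13

BFS from Fay visits: Fay, Tao, Ben, Ada, Cal, Cyd, Gus, Hana, Jae, Vic, Bo, Dee, Wes
Reachable nodes: 13 of 17 total.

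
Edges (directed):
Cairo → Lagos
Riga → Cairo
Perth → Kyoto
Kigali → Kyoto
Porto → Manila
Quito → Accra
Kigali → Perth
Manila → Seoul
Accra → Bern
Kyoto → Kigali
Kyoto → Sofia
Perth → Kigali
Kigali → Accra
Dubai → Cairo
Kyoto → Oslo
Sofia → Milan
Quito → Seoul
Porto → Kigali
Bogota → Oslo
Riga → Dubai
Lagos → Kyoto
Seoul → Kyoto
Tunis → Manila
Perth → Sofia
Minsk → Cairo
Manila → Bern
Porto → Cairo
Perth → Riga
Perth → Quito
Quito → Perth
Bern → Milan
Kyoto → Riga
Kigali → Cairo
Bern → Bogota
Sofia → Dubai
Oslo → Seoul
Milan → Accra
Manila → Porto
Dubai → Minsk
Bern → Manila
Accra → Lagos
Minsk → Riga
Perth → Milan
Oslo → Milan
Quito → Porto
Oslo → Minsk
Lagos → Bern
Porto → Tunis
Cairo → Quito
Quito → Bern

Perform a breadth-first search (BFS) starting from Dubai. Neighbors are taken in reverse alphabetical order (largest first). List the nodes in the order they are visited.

Visit Dubai; enqueue Minsk, Cairo → queue [Minsk, Cairo]
Visit Minsk; enqueue Riga → queue [Cairo, Riga]
Visit Cairo; enqueue Quito, Lagos → queue [Riga, Quito, Lagos]
Visit Riga → queue [Quito, Lagos]
Visit Quito; enqueue Seoul, Porto, Perth, Bern, Accra → queue [Lagos, Seoul, Porto, Perth, Bern, Accra]
Visit Lagos; enqueue Kyoto → queue [Seoul, Porto, Perth, Bern, Accra, Kyoto]
Visit Seoul → queue [Porto, Perth, Bern, Accra, Kyoto]
Visit Porto; enqueue Tunis, Manila, Kigali → queue [Perth, Bern, Accra, Kyoto, Tunis, Manila, Kigali]
Visit Perth; enqueue Sofia, Milan → queue [Bern, Accra, Kyoto, Tunis, Manila, Kigali, Sofia, Milan]
Visit Bern; enqueue Bogota → queue [Accra, Kyoto, Tunis, Manila, Kigali, Sofia, Milan, Bogota]
Visit Accra → queue [Kyoto, Tunis, Manila, Kigali, Sofia, Milan, Bogota]
Visit Kyoto; enqueue Oslo → queue [Tunis, Manila, Kigali, Sofia, Milan, Bogota, Oslo]
Visit Tunis → queue [Manila, Kigali, Sofia, Milan, Bogota, Oslo]
Visit Manila → queue [Kigali, Sofia, Milan, Bogota, Oslo]
Visit Kigali → queue [Sofia, Milan, Bogota, Oslo]
Visit Sofia → queue [Milan, Bogota, Oslo]
Visit Milan → queue [Bogota, Oslo]
Visit Bogota → queue [Oslo]
Visit Oslo → queue []

Dubai, Minsk, Cairo, Riga, Quito, Lagos, Seoul, Porto, Perth, Bern, Accra, Kyoto, Tunis, Manila, Kigali, Sofia, Milan, Bogota, Oslo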